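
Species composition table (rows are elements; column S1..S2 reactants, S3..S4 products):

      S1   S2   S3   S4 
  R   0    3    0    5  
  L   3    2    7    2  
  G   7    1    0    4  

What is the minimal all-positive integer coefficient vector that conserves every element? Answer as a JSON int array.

R: 1·0+5·3 = 15 | 1·0+3·5 = 15
L: 1·3+5·2 = 13 | 1·7+3·2 = 13
G: 1·7+5·1 = 12 | 1·0+3·4 = 12
gcd(1,5,1,3) = 1

Coefficients: [1, 5, 1, 3]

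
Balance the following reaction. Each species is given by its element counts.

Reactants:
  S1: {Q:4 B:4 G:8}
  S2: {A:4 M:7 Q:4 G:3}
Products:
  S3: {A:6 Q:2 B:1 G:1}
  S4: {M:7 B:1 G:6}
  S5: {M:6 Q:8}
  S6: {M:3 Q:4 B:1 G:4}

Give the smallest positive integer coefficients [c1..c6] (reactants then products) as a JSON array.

Coefficients: [3, 6, 4, 3, 1, 5]

A: 3·0+6·4 = 24 | 4·6+3·0+1·0+5·0 = 24
M: 3·0+6·7 = 42 | 4·0+3·7+1·6+5·3 = 42
Q: 3·4+6·4 = 36 | 4·2+3·0+1·8+5·4 = 36
B: 3·4+6·0 = 12 | 4·1+3·1+1·0+5·1 = 12
G: 3·8+6·3 = 42 | 4·1+3·6+1·0+5·4 = 42
gcd(3,6,4,3,1,5) = 1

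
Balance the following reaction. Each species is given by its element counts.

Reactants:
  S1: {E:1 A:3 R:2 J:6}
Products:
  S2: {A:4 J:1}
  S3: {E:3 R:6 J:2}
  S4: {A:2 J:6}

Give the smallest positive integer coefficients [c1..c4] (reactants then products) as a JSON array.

Coefficients: [6, 2, 2, 5]

E: 6·1 = 6 | 2·0+2·3+5·0 = 6
A: 6·3 = 18 | 2·4+2·0+5·2 = 18
R: 6·2 = 12 | 2·0+2·6+5·0 = 12
J: 6·6 = 36 | 2·1+2·2+5·6 = 36
gcd(6,2,2,5) = 1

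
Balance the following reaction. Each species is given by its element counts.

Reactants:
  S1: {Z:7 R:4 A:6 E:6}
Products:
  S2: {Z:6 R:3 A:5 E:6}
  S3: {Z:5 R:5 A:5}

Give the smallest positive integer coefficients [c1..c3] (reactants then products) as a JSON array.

Z: 5·7 = 35 | 5·6+1·5 = 35
R: 5·4 = 20 | 5·3+1·5 = 20
A: 5·6 = 30 | 5·5+1·5 = 30
E: 5·6 = 30 | 5·6+1·0 = 30
gcd(5,5,1) = 1

Coefficients: [5, 5, 1]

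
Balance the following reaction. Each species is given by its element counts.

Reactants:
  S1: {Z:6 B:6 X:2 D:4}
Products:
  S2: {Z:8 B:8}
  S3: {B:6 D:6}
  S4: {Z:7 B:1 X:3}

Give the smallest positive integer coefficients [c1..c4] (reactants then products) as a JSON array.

Z: 6·6 = 36 | 1·8+4·0+4·7 = 36
B: 6·6 = 36 | 1·8+4·6+4·1 = 36
X: 6·2 = 12 | 1·0+4·0+4·3 = 12
D: 6·4 = 24 | 1·0+4·6+4·0 = 24
gcd(6,1,4,4) = 1

Coefficients: [6, 1, 4, 4]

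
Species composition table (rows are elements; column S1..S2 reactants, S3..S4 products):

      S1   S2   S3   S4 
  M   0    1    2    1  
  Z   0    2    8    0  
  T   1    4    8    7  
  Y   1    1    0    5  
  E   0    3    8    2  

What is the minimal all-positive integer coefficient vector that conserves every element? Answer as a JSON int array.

Coefficients: [6, 4, 1, 2]

M: 6·0+4·1 = 4 | 1·2+2·1 = 4
Z: 6·0+4·2 = 8 | 1·8+2·0 = 8
T: 6·1+4·4 = 22 | 1·8+2·7 = 22
Y: 6·1+4·1 = 10 | 1·0+2·5 = 10
E: 6·0+4·3 = 12 | 1·8+2·2 = 12
gcd(6,4,1,2) = 1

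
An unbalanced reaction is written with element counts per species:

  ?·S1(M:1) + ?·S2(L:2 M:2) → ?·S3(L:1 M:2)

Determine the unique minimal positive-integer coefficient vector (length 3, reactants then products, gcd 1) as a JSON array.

Coefficients: [2, 1, 2]

L: 2·0+1·2 = 2 | 2·1 = 2
M: 2·1+1·2 = 4 | 2·2 = 4
gcd(2,1,2) = 1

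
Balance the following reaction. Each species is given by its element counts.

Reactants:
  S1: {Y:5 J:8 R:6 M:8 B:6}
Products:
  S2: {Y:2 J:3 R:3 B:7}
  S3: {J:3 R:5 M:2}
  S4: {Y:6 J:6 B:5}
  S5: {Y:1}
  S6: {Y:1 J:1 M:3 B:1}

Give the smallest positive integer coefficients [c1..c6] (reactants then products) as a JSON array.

Coefficients: [3, 1, 3, 1, 1, 6]

Y: 3·5 = 15 | 1·2+3·0+1·6+1·1+6·1 = 15
J: 3·8 = 24 | 1·3+3·3+1·6+1·0+6·1 = 24
R: 3·6 = 18 | 1·3+3·5+1·0+1·0+6·0 = 18
M: 3·8 = 24 | 1·0+3·2+1·0+1·0+6·3 = 24
B: 3·6 = 18 | 1·7+3·0+1·5+1·0+6·1 = 18
gcd(3,1,3,1,1,6) = 1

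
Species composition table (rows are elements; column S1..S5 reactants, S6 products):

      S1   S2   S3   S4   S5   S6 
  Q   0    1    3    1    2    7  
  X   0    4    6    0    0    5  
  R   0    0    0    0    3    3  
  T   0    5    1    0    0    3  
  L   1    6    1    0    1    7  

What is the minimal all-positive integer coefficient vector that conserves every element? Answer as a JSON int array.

Coefficients: [5, 1, 1, 6, 2, 2]

Q: 5·0+1·1+1·3+6·1+2·2 = 14 | 2·7 = 14
X: 5·0+1·4+1·6+6·0+2·0 = 10 | 2·5 = 10
R: 5·0+1·0+1·0+6·0+2·3 = 6 | 2·3 = 6
T: 5·0+1·5+1·1+6·0+2·0 = 6 | 2·3 = 6
L: 5·1+1·6+1·1+6·0+2·1 = 14 | 2·7 = 14
gcd(5,1,1,6,2,2) = 1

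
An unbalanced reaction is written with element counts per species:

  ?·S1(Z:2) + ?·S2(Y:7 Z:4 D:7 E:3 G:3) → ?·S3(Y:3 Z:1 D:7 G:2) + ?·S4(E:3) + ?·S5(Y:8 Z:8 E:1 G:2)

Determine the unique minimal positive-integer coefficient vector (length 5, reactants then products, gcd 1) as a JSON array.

Y: 3·0+6·7 = 42 | 6·3+5·0+3·8 = 42
Z: 3·2+6·4 = 30 | 6·1+5·0+3·8 = 30
D: 3·0+6·7 = 42 | 6·7+5·0+3·0 = 42
E: 3·0+6·3 = 18 | 6·0+5·3+3·1 = 18
G: 3·0+6·3 = 18 | 6·2+5·0+3·2 = 18
gcd(3,6,6,5,3) = 1

Coefficients: [3, 6, 6, 5, 3]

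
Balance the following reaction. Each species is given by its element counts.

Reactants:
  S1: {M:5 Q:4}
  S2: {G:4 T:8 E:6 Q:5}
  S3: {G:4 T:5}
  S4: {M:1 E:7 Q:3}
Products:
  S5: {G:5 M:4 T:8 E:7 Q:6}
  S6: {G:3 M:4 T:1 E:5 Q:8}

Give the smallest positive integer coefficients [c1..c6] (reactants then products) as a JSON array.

Coefficients: [4, 2, 5, 4, 5, 1]

G: 4·0+2·4+5·4+4·0 = 28 | 5·5+1·3 = 28
M: 4·5+2·0+5·0+4·1 = 24 | 5·4+1·4 = 24
T: 4·0+2·8+5·5+4·0 = 41 | 5·8+1·1 = 41
E: 4·0+2·6+5·0+4·7 = 40 | 5·7+1·5 = 40
Q: 4·4+2·5+5·0+4·3 = 38 | 5·6+1·8 = 38
gcd(4,2,5,4,5,1) = 1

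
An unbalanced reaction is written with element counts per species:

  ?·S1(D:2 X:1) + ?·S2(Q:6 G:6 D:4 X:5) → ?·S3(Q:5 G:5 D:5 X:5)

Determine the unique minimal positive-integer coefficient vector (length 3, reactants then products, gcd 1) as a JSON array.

Q: 5·0+5·6 = 30 | 6·5 = 30
G: 5·0+5·6 = 30 | 6·5 = 30
D: 5·2+5·4 = 30 | 6·5 = 30
X: 5·1+5·5 = 30 | 6·5 = 30
gcd(5,5,6) = 1

Coefficients: [5, 5, 6]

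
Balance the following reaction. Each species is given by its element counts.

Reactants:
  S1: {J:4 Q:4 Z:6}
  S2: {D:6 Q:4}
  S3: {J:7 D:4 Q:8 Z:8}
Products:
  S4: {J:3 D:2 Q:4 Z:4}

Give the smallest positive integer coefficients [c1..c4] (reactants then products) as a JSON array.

J: 2·4+1·0+1·7 = 15 | 5·3 = 15
D: 2·0+1·6+1·4 = 10 | 5·2 = 10
Q: 2·4+1·4+1·8 = 20 | 5·4 = 20
Z: 2·6+1·0+1·8 = 20 | 5·4 = 20
gcd(2,1,1,5) = 1

Coefficients: [2, 1, 1, 5]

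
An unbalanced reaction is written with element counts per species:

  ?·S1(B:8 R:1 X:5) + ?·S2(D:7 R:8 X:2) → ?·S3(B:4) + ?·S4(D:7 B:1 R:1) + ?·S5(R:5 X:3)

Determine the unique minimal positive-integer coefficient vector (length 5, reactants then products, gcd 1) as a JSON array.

D: 2·0+4·7 = 28 | 3·0+4·7+6·0 = 28
B: 2·8+4·0 = 16 | 3·4+4·1+6·0 = 16
R: 2·1+4·8 = 34 | 3·0+4·1+6·5 = 34
X: 2·5+4·2 = 18 | 3·0+4·0+6·3 = 18
gcd(2,4,3,4,6) = 1

Coefficients: [2, 4, 3, 4, 6]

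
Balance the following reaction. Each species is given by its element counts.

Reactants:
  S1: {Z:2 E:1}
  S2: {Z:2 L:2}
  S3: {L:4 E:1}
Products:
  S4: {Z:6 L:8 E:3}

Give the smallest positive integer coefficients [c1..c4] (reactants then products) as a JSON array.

Coefficients: [5, 4, 4, 3]

Z: 5·2+4·2+4·0 = 18 | 3·6 = 18
L: 5·0+4·2+4·4 = 24 | 3·8 = 24
E: 5·1+4·0+4·1 = 9 | 3·3 = 9
gcd(5,4,4,3) = 1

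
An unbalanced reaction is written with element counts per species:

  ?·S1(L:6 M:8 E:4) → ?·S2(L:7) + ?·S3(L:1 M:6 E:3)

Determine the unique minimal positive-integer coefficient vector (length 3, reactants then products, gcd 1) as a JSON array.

Coefficients: [3, 2, 4]

L: 3·6 = 18 | 2·7+4·1 = 18
M: 3·8 = 24 | 2·0+4·6 = 24
E: 3·4 = 12 | 2·0+4·3 = 12
gcd(3,2,4) = 1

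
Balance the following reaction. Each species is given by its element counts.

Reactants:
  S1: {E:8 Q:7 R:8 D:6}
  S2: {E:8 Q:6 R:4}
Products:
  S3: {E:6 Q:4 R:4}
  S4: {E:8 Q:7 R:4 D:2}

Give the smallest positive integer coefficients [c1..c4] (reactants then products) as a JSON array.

Coefficients: [1, 5, 4, 3]

E: 1·8+5·8 = 48 | 4·6+3·8 = 48
Q: 1·7+5·6 = 37 | 4·4+3·7 = 37
R: 1·8+5·4 = 28 | 4·4+3·4 = 28
D: 1·6+5·0 = 6 | 4·0+3·2 = 6
gcd(1,5,4,3) = 1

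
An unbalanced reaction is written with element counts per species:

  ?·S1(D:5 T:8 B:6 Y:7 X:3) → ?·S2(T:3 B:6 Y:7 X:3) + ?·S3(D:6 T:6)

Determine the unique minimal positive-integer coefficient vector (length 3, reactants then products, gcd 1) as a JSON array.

Coefficients: [6, 6, 5]

D: 6·5 = 30 | 6·0+5·6 = 30
T: 6·8 = 48 | 6·3+5·6 = 48
B: 6·6 = 36 | 6·6+5·0 = 36
Y: 6·7 = 42 | 6·7+5·0 = 42
X: 6·3 = 18 | 6·3+5·0 = 18
gcd(6,6,5) = 1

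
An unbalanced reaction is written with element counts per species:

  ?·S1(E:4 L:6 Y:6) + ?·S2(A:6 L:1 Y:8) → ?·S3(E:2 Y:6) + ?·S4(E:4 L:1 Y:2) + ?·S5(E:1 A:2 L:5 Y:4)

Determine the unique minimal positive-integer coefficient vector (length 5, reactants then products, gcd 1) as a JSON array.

Coefficients: [5, 2, 3, 2, 6]

E: 5·4+2·0 = 20 | 3·2+2·4+6·1 = 20
A: 5·0+2·6 = 12 | 3·0+2·0+6·2 = 12
L: 5·6+2·1 = 32 | 3·0+2·1+6·5 = 32
Y: 5·6+2·8 = 46 | 3·6+2·2+6·4 = 46
gcd(5,2,3,2,6) = 1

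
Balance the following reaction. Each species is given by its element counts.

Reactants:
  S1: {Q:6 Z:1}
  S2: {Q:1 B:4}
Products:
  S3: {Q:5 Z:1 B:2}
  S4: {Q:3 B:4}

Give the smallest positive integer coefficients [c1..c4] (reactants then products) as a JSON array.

Coefficients: [4, 5, 4, 3]

Q: 4·6+5·1 = 29 | 4·5+3·3 = 29
Z: 4·1+5·0 = 4 | 4·1+3·0 = 4
B: 4·0+5·4 = 20 | 4·2+3·4 = 20
gcd(4,5,4,3) = 1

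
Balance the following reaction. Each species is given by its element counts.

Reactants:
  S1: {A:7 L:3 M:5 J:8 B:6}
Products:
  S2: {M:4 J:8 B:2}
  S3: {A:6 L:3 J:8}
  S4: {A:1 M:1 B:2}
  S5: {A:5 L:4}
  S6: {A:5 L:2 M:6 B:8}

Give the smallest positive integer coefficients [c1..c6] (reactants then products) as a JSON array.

Coefficients: [4, 2, 2, 6, 1, 1]

A: 4·7 = 28 | 2·0+2·6+6·1+1·5+1·5 = 28
L: 4·3 = 12 | 2·0+2·3+6·0+1·4+1·2 = 12
M: 4·5 = 20 | 2·4+2·0+6·1+1·0+1·6 = 20
J: 4·8 = 32 | 2·8+2·8+6·0+1·0+1·0 = 32
B: 4·6 = 24 | 2·2+2·0+6·2+1·0+1·8 = 24
gcd(4,2,2,6,1,1) = 1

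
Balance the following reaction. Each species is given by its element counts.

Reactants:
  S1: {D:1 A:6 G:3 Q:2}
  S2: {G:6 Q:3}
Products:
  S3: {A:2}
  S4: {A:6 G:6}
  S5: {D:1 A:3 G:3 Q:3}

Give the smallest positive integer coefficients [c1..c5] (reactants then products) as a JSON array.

Coefficients: [6, 2, 3, 2, 6]

D: 6·1+2·0 = 6 | 3·0+2·0+6·1 = 6
A: 6·6+2·0 = 36 | 3·2+2·6+6·3 = 36
G: 6·3+2·6 = 30 | 3·0+2·6+6·3 = 30
Q: 6·2+2·3 = 18 | 3·0+2·0+6·3 = 18
gcd(6,2,3,2,6) = 1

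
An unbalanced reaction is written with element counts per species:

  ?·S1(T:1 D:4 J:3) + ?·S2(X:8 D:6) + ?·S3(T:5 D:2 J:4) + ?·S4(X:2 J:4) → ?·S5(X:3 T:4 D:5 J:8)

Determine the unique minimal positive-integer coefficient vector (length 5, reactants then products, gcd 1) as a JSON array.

Coefficients: [4, 1, 4, 5, 6]

X: 4·0+1·8+4·0+5·2 = 18 | 6·3 = 18
T: 4·1+1·0+4·5+5·0 = 24 | 6·4 = 24
D: 4·4+1·6+4·2+5·0 = 30 | 6·5 = 30
J: 4·3+1·0+4·4+5·4 = 48 | 6·8 = 48
gcd(4,1,4,5,6) = 1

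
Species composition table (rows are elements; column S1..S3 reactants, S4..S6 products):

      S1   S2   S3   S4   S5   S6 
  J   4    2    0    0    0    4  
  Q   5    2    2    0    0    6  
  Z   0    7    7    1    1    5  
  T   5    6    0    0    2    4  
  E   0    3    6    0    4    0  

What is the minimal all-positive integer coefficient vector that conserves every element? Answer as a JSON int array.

Coefficients: [4, 2, 3, 4, 6, 5]

J: 4·4+2·2+3·0 = 20 | 4·0+6·0+5·4 = 20
Q: 4·5+2·2+3·2 = 30 | 4·0+6·0+5·6 = 30
Z: 4·0+2·7+3·7 = 35 | 4·1+6·1+5·5 = 35
T: 4·5+2·6+3·0 = 32 | 4·0+6·2+5·4 = 32
E: 4·0+2·3+3·6 = 24 | 4·0+6·4+5·0 = 24
gcd(4,2,3,4,6,5) = 1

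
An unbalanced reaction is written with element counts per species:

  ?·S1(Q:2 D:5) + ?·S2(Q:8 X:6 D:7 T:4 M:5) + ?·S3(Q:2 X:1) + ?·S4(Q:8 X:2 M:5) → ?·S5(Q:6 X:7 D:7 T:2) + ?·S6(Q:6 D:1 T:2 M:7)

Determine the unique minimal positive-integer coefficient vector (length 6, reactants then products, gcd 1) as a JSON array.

Coefficients: [1, 5, 1, 2, 5, 5]

Q: 1·2+5·8+1·2+2·8 = 60 | 5·6+5·6 = 60
X: 1·0+5·6+1·1+2·2 = 35 | 5·7+5·0 = 35
D: 1·5+5·7+1·0+2·0 = 40 | 5·7+5·1 = 40
T: 1·0+5·4+1·0+2·0 = 20 | 5·2+5·2 = 20
M: 1·0+5·5+1·0+2·5 = 35 | 5·0+5·7 = 35
gcd(1,5,1,2,5,5) = 1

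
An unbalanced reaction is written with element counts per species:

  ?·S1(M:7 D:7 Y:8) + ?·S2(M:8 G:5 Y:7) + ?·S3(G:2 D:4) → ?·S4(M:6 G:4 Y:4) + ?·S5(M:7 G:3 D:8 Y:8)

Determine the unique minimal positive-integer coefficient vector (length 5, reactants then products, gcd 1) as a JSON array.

Coefficients: [4, 4, 5, 3, 6]

M: 4·7+4·8+5·0 = 60 | 3·6+6·7 = 60
G: 4·0+4·5+5·2 = 30 | 3·4+6·3 = 30
D: 4·7+4·0+5·4 = 48 | 3·0+6·8 = 48
Y: 4·8+4·7+5·0 = 60 | 3·4+6·8 = 60
gcd(4,4,5,3,6) = 1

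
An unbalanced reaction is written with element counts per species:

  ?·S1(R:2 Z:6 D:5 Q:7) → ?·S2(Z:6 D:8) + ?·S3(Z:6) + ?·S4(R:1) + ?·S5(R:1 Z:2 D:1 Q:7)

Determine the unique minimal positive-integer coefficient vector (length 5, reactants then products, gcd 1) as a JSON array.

Coefficients: [6, 3, 1, 6, 6]

R: 6·2 = 12 | 3·0+1·0+6·1+6·1 = 12
Z: 6·6 = 36 | 3·6+1·6+6·0+6·2 = 36
D: 6·5 = 30 | 3·8+1·0+6·0+6·1 = 30
Q: 6·7 = 42 | 3·0+1·0+6·0+6·7 = 42
gcd(6,3,1,6,6) = 1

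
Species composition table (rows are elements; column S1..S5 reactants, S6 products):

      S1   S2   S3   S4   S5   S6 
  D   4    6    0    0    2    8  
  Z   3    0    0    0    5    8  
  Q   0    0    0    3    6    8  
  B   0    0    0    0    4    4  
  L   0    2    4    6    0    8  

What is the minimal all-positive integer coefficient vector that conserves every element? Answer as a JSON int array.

Coefficients: [6, 2, 5, 4, 6, 6]

D: 6·4+2·6+5·0+4·0+6·2 = 48 | 6·8 = 48
Z: 6·3+2·0+5·0+4·0+6·5 = 48 | 6·8 = 48
Q: 6·0+2·0+5·0+4·3+6·6 = 48 | 6·8 = 48
B: 6·0+2·0+5·0+4·0+6·4 = 24 | 6·4 = 24
L: 6·0+2·2+5·4+4·6+6·0 = 48 | 6·8 = 48
gcd(6,2,5,4,6,6) = 1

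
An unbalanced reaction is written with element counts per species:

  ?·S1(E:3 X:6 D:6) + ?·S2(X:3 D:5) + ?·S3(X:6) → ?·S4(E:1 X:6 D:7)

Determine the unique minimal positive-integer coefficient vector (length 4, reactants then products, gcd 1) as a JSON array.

E: 2·3+6·0+1·0 = 6 | 6·1 = 6
X: 2·6+6·3+1·6 = 36 | 6·6 = 36
D: 2·6+6·5+1·0 = 42 | 6·7 = 42
gcd(2,6,1,6) = 1

Coefficients: [2, 6, 1, 6]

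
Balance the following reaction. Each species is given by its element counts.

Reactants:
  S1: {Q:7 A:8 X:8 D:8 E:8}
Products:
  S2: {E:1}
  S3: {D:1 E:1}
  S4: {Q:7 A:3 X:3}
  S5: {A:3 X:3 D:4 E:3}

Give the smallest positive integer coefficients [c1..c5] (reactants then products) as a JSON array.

Q: 3·7 = 21 | 5·0+4·0+3·7+5·0 = 21
A: 3·8 = 24 | 5·0+4·0+3·3+5·3 = 24
X: 3·8 = 24 | 5·0+4·0+3·3+5·3 = 24
D: 3·8 = 24 | 5·0+4·1+3·0+5·4 = 24
E: 3·8 = 24 | 5·1+4·1+3·0+5·3 = 24
gcd(3,5,4,3,5) = 1

Coefficients: [3, 5, 4, 3, 5]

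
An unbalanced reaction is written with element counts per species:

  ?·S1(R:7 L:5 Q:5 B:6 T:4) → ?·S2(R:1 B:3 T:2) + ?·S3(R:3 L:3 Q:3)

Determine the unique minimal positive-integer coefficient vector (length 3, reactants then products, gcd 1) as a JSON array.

R: 3·7 = 21 | 6·1+5·3 = 21
L: 3·5 = 15 | 6·0+5·3 = 15
Q: 3·5 = 15 | 6·0+5·3 = 15
B: 3·6 = 18 | 6·3+5·0 = 18
T: 3·4 = 12 | 6·2+5·0 = 12
gcd(3,6,5) = 1

Coefficients: [3, 6, 5]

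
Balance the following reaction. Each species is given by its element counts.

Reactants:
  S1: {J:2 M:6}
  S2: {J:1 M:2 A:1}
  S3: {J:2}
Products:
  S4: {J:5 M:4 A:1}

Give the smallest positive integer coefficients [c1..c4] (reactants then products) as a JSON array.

Coefficients: [1, 3, 5, 3]

J: 1·2+3·1+5·2 = 15 | 3·5 = 15
M: 1·6+3·2+5·0 = 12 | 3·4 = 12
A: 1·0+3·1+5·0 = 3 | 3·1 = 3
gcd(1,3,5,3) = 1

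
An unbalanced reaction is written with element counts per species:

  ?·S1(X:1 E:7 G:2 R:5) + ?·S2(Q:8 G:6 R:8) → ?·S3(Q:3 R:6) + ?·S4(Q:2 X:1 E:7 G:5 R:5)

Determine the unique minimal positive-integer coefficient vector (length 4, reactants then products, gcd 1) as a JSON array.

Q: 6·0+3·8 = 24 | 4·3+6·2 = 24
X: 6·1+3·0 = 6 | 4·0+6·1 = 6
E: 6·7+3·0 = 42 | 4·0+6·7 = 42
G: 6·2+3·6 = 30 | 4·0+6·5 = 30
R: 6·5+3·8 = 54 | 4·6+6·5 = 54
gcd(6,3,4,6) = 1

Coefficients: [6, 3, 4, 6]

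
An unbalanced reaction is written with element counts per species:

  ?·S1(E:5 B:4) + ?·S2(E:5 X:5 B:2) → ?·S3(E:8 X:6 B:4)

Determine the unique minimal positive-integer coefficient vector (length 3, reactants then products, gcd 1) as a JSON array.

Coefficients: [2, 6, 5]

E: 2·5+6·5 = 40 | 5·8 = 40
X: 2·0+6·5 = 30 | 5·6 = 30
B: 2·4+6·2 = 20 | 5·4 = 20
gcd(2,6,5) = 1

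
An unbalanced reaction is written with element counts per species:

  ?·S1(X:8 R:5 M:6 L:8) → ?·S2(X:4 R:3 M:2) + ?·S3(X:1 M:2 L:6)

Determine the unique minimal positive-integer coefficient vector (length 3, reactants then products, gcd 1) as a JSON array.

X: 3·8 = 24 | 5·4+4·1 = 24
R: 3·5 = 15 | 5·3+4·0 = 15
M: 3·6 = 18 | 5·2+4·2 = 18
L: 3·8 = 24 | 5·0+4·6 = 24
gcd(3,5,4) = 1

Coefficients: [3, 5, 4]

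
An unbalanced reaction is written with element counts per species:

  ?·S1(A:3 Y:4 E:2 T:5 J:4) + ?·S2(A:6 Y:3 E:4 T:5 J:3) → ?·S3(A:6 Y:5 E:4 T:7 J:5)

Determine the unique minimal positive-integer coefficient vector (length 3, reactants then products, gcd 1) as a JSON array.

Coefficients: [4, 3, 5]

A: 4·3+3·6 = 30 | 5·6 = 30
Y: 4·4+3·3 = 25 | 5·5 = 25
E: 4·2+3·4 = 20 | 5·4 = 20
T: 4·5+3·5 = 35 | 5·7 = 35
J: 4·4+3·3 = 25 | 5·5 = 25
gcd(4,3,5) = 1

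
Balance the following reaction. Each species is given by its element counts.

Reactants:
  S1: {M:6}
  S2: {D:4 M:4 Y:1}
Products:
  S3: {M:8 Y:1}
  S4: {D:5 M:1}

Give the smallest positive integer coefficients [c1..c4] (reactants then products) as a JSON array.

D: 4·0+5·4 = 20 | 5·0+4·5 = 20
M: 4·6+5·4 = 44 | 5·8+4·1 = 44
Y: 4·0+5·1 = 5 | 5·1+4·0 = 5
gcd(4,5,5,4) = 1

Coefficients: [4, 5, 5, 4]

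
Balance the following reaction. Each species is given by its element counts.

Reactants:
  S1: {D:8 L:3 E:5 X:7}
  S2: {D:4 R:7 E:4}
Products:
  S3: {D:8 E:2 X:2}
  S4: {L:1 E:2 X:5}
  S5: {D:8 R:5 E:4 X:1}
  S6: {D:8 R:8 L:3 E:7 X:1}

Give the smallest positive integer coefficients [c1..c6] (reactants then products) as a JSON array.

Coefficients: [6, 6, 3, 6, 2, 4]

D: 6·8+6·4 = 72 | 3·8+6·0+2·8+4·8 = 72
R: 6·0+6·7 = 42 | 3·0+6·0+2·5+4·8 = 42
L: 6·3+6·0 = 18 | 3·0+6·1+2·0+4·3 = 18
E: 6·5+6·4 = 54 | 3·2+6·2+2·4+4·7 = 54
X: 6·7+6·0 = 42 | 3·2+6·5+2·1+4·1 = 42
gcd(6,6,3,6,2,4) = 1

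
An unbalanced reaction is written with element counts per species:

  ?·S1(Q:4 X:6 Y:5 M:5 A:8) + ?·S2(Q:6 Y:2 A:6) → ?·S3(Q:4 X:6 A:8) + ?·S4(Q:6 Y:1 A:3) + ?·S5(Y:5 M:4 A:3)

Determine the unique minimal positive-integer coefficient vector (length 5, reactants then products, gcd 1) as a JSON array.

Q: 4·4+5·6 = 46 | 4·4+5·6+5·0 = 46
X: 4·6+5·0 = 24 | 4·6+5·0+5·0 = 24
Y: 4·5+5·2 = 30 | 4·0+5·1+5·5 = 30
M: 4·5+5·0 = 20 | 4·0+5·0+5·4 = 20
A: 4·8+5·6 = 62 | 4·8+5·3+5·3 = 62
gcd(4,5,4,5,5) = 1

Coefficients: [4, 5, 4, 5, 5]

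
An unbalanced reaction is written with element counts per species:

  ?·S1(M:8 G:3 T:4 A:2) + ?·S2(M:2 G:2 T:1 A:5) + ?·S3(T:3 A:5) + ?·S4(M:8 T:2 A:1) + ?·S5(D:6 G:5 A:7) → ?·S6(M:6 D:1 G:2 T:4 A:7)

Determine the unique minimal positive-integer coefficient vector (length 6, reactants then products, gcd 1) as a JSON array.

M: 1·8+2·2+4·0+3·8+1·0 = 36 | 6·6 = 36
D: 1·0+2·0+4·0+3·0+1·6 = 6 | 6·1 = 6
G: 1·3+2·2+4·0+3·0+1·5 = 12 | 6·2 = 12
T: 1·4+2·1+4·3+3·2+1·0 = 24 | 6·4 = 24
A: 1·2+2·5+4·5+3·1+1·7 = 42 | 6·7 = 42
gcd(1,2,4,3,1,6) = 1

Coefficients: [1, 2, 4, 3, 1, 6]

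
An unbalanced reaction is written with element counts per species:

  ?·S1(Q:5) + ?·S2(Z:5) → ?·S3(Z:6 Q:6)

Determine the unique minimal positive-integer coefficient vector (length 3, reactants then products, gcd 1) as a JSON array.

Coefficients: [6, 6, 5]

Z: 6·0+6·5 = 30 | 5·6 = 30
Q: 6·5+6·0 = 30 | 5·6 = 30
gcd(6,6,5) = 1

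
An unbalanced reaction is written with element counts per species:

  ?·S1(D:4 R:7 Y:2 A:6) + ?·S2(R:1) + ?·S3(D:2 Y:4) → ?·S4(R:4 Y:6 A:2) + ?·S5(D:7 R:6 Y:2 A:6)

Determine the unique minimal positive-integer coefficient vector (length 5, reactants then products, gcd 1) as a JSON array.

D: 5·4+1·0+4·2 = 28 | 3·0+4·7 = 28
R: 5·7+1·1+4·0 = 36 | 3·4+4·6 = 36
Y: 5·2+1·0+4·4 = 26 | 3·6+4·2 = 26
A: 5·6+1·0+4·0 = 30 | 3·2+4·6 = 30
gcd(5,1,4,3,4) = 1

Coefficients: [5, 1, 4, 3, 4]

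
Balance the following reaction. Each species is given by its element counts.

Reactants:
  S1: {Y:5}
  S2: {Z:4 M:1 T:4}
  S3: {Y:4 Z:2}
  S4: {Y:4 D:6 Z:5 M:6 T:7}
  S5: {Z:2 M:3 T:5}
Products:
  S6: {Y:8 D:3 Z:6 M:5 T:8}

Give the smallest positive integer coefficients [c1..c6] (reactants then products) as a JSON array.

Coefficients: [4, 2, 1, 2, 2, 4]

Y: 4·5+2·0+1·4+2·4+2·0 = 32 | 4·8 = 32
D: 4·0+2·0+1·0+2·6+2·0 = 12 | 4·3 = 12
Z: 4·0+2·4+1·2+2·5+2·2 = 24 | 4·6 = 24
M: 4·0+2·1+1·0+2·6+2·3 = 20 | 4·5 = 20
T: 4·0+2·4+1·0+2·7+2·5 = 32 | 4·8 = 32
gcd(4,2,1,2,2,4) = 1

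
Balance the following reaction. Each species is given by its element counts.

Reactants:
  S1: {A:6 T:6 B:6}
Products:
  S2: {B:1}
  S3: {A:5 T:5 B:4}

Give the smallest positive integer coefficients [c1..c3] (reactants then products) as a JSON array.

A: 5·6 = 30 | 6·0+6·5 = 30
T: 5·6 = 30 | 6·0+6·5 = 30
B: 5·6 = 30 | 6·1+6·4 = 30
gcd(5,6,6) = 1

Coefficients: [5, 6, 6]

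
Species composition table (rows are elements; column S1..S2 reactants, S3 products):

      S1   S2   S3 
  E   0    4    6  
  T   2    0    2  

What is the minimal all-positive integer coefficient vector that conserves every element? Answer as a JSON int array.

E: 2·0+3·4 = 12 | 2·6 = 12
T: 2·2+3·0 = 4 | 2·2 = 4
gcd(2,3,2) = 1

Coefficients: [2, 3, 2]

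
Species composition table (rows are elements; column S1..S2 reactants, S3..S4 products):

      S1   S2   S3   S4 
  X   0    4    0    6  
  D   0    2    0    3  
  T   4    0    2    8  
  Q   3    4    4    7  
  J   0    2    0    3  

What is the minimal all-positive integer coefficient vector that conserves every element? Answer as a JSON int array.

X: 6·0+3·4 = 12 | 4·0+2·6 = 12
D: 6·0+3·2 = 6 | 4·0+2·3 = 6
T: 6·4+3·0 = 24 | 4·2+2·8 = 24
Q: 6·3+3·4 = 30 | 4·4+2·7 = 30
J: 6·0+3·2 = 6 | 4·0+2·3 = 6
gcd(6,3,4,2) = 1

Coefficients: [6, 3, 4, 2]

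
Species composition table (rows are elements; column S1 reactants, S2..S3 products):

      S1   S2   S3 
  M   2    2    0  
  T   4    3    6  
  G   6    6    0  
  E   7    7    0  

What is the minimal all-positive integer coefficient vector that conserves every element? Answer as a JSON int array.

M: 6·2 = 12 | 6·2+1·0 = 12
T: 6·4 = 24 | 6·3+1·6 = 24
G: 6·6 = 36 | 6·6+1·0 = 36
E: 6·7 = 42 | 6·7+1·0 = 42
gcd(6,6,1) = 1

Coefficients: [6, 6, 1]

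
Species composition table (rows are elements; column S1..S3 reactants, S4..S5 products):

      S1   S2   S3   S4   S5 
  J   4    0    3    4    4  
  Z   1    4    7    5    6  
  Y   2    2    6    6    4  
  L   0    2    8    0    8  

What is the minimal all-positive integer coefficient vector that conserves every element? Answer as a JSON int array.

J: 6·4+4·0+4·3 = 36 | 4·4+5·4 = 36
Z: 6·1+4·4+4·7 = 50 | 4·5+5·6 = 50
Y: 6·2+4·2+4·6 = 44 | 4·6+5·4 = 44
L: 6·0+4·2+4·8 = 40 | 4·0+5·8 = 40
gcd(6,4,4,4,5) = 1

Coefficients: [6, 4, 4, 4, 5]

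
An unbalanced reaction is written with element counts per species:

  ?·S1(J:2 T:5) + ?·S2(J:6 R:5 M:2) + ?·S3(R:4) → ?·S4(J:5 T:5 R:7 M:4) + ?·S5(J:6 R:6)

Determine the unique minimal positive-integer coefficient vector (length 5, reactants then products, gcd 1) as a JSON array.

Coefficients: [2, 4, 3, 2, 3]

J: 2·2+4·6+3·0 = 28 | 2·5+3·6 = 28
T: 2·5+4·0+3·0 = 10 | 2·5+3·0 = 10
R: 2·0+4·5+3·4 = 32 | 2·7+3·6 = 32
M: 2·0+4·2+3·0 = 8 | 2·4+3·0 = 8
gcd(2,4,3,2,3) = 1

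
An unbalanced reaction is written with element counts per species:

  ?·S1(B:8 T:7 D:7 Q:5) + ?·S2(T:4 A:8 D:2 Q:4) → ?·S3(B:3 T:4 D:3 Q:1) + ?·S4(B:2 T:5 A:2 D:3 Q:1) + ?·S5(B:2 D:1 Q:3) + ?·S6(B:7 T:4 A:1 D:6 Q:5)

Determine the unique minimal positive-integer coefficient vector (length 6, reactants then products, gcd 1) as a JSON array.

B: 5·8+1·0 = 40 | 4·3+3·2+4·2+2·7 = 40
T: 5·7+1·4 = 39 | 4·4+3·5+4·0+2·4 = 39
A: 5·0+1·8 = 8 | 4·0+3·2+4·0+2·1 = 8
D: 5·7+1·2 = 37 | 4·3+3·3+4·1+2·6 = 37
Q: 5·5+1·4 = 29 | 4·1+3·1+4·3+2·5 = 29
gcd(5,1,4,3,4,2) = 1

Coefficients: [5, 1, 4, 3, 4, 2]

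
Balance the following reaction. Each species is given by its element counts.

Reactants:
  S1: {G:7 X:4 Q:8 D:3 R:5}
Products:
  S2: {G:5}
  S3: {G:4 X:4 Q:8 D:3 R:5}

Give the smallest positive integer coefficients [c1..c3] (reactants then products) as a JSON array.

Coefficients: [5, 3, 5]

G: 5·7 = 35 | 3·5+5·4 = 35
X: 5·4 = 20 | 3·0+5·4 = 20
Q: 5·8 = 40 | 3·0+5·8 = 40
D: 5·3 = 15 | 3·0+5·3 = 15
R: 5·5 = 25 | 3·0+5·5 = 25
gcd(5,3,5) = 1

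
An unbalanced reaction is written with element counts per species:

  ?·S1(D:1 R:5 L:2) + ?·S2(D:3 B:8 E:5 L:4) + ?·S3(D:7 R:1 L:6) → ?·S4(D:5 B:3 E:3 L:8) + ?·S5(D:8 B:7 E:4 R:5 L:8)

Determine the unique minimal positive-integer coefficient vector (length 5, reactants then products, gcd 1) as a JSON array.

D: 5·1+6·3+5·7 = 58 | 2·5+6·8 = 58
B: 5·0+6·8+5·0 = 48 | 2·3+6·7 = 48
E: 5·0+6·5+5·0 = 30 | 2·3+6·4 = 30
R: 5·5+6·0+5·1 = 30 | 2·0+6·5 = 30
L: 5·2+6·4+5·6 = 64 | 2·8+6·8 = 64
gcd(5,6,5,2,6) = 1

Coefficients: [5, 6, 5, 2, 6]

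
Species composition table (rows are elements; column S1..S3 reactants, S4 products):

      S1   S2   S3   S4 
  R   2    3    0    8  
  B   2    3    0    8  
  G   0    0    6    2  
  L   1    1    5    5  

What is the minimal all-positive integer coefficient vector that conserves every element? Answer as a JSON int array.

R: 6·2+4·3+1·0 = 24 | 3·8 = 24
B: 6·2+4·3+1·0 = 24 | 3·8 = 24
G: 6·0+4·0+1·6 = 6 | 3·2 = 6
L: 6·1+4·1+1·5 = 15 | 3·5 = 15
gcd(6,4,1,3) = 1

Coefficients: [6, 4, 1, 3]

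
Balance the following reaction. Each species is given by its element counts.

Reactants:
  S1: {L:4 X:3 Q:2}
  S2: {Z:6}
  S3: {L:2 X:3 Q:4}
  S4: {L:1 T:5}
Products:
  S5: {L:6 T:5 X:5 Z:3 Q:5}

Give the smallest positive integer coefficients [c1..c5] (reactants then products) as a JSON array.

Coefficients: [5, 3, 5, 6, 6]

L: 5·4+3·0+5·2+6·1 = 36 | 6·6 = 36
T: 5·0+3·0+5·0+6·5 = 30 | 6·5 = 30
X: 5·3+3·0+5·3+6·0 = 30 | 6·5 = 30
Z: 5·0+3·6+5·0+6·0 = 18 | 6·3 = 18
Q: 5·2+3·0+5·4+6·0 = 30 | 6·5 = 30
gcd(5,3,5,6,6) = 1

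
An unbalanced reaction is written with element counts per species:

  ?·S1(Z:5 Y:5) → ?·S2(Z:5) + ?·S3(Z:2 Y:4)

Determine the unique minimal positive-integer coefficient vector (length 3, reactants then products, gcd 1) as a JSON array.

Coefficients: [4, 2, 5]

Z: 4·5 = 20 | 2·5+5·2 = 20
Y: 4·5 = 20 | 2·0+5·4 = 20
gcd(4,2,5) = 1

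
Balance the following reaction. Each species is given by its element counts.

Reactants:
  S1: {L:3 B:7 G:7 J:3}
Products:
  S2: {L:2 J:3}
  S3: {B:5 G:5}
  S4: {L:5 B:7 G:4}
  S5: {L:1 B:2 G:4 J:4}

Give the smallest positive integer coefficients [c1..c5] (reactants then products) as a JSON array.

L: 5·3 = 15 | 1·2+3·0+2·5+3·1 = 15
B: 5·7 = 35 | 1·0+3·5+2·7+3·2 = 35
G: 5·7 = 35 | 1·0+3·5+2·4+3·4 = 35
J: 5·3 = 15 | 1·3+3·0+2·0+3·4 = 15
gcd(5,1,3,2,3) = 1

Coefficients: [5, 1, 3, 2, 3]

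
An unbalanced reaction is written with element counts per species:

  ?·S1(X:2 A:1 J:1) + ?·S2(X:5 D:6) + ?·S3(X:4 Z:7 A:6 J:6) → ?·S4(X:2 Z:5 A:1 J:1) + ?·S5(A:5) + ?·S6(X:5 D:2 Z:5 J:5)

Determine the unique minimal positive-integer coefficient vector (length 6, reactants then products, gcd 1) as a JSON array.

X: 1·2+2·5+5·4 = 32 | 1·2+6·0+6·5 = 32
D: 1·0+2·6+5·0 = 12 | 1·0+6·0+6·2 = 12
Z: 1·0+2·0+5·7 = 35 | 1·5+6·0+6·5 = 35
A: 1·1+2·0+5·6 = 31 | 1·1+6·5+6·0 = 31
J: 1·1+2·0+5·6 = 31 | 1·1+6·0+6·5 = 31
gcd(1,2,5,1,6,6) = 1

Coefficients: [1, 2, 5, 1, 6, 6]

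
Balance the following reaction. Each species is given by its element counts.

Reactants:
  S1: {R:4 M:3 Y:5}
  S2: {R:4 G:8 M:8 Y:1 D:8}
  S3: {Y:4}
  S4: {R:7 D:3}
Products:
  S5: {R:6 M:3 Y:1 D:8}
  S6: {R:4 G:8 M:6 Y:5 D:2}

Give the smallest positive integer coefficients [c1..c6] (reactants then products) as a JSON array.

Coefficients: [2, 6, 5, 4, 6, 6]

R: 2·4+6·4+5·0+4·7 = 60 | 6·6+6·4 = 60
G: 2·0+6·8+5·0+4·0 = 48 | 6·0+6·8 = 48
M: 2·3+6·8+5·0+4·0 = 54 | 6·3+6·6 = 54
Y: 2·5+6·1+5·4+4·0 = 36 | 6·1+6·5 = 36
D: 2·0+6·8+5·0+4·3 = 60 | 6·8+6·2 = 60
gcd(2,6,5,4,6,6) = 1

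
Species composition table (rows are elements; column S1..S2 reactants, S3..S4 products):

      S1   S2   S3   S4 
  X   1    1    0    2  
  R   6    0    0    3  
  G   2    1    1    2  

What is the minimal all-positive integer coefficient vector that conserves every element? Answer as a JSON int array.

Coefficients: [1, 3, 1, 2]

X: 1·1+3·1 = 4 | 1·0+2·2 = 4
R: 1·6+3·0 = 6 | 1·0+2·3 = 6
G: 1·2+3·1 = 5 | 1·1+2·2 = 5
gcd(1,3,1,2) = 1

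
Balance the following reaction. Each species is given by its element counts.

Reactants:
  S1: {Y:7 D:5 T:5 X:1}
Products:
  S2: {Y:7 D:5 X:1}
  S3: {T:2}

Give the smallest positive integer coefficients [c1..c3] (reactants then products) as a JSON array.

Y: 2·7 = 14 | 2·7+5·0 = 14
D: 2·5 = 10 | 2·5+5·0 = 10
T: 2·5 = 10 | 2·0+5·2 = 10
X: 2·1 = 2 | 2·1+5·0 = 2
gcd(2,2,5) = 1

Coefficients: [2, 2, 5]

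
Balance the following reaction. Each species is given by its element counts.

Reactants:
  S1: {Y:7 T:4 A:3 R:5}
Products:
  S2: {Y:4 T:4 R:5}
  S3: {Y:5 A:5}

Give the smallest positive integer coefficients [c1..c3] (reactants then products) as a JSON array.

Y: 5·7 = 35 | 5·4+3·5 = 35
T: 5·4 = 20 | 5·4+3·0 = 20
A: 5·3 = 15 | 5·0+3·5 = 15
R: 5·5 = 25 | 5·5+3·0 = 25
gcd(5,5,3) = 1

Coefficients: [5, 5, 3]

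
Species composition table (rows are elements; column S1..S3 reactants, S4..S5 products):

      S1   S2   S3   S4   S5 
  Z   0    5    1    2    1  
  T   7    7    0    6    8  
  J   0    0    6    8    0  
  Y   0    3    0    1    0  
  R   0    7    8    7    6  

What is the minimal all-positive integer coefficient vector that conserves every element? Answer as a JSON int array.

Z: 5·0+1·5+4·1 = 9 | 3·2+3·1 = 9
T: 5·7+1·7+4·0 = 42 | 3·6+3·8 = 42
J: 5·0+1·0+4·6 = 24 | 3·8+3·0 = 24
Y: 5·0+1·3+4·0 = 3 | 3·1+3·0 = 3
R: 5·0+1·7+4·8 = 39 | 3·7+3·6 = 39
gcd(5,1,4,3,3) = 1

Coefficients: [5, 1, 4, 3, 3]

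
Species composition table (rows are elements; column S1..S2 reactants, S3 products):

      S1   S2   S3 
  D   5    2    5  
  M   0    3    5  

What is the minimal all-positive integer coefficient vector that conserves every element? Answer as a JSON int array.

D: 1·5+5·2 = 15 | 3·5 = 15
M: 1·0+5·3 = 15 | 3·5 = 15
gcd(1,5,3) = 1

Coefficients: [1, 5, 3]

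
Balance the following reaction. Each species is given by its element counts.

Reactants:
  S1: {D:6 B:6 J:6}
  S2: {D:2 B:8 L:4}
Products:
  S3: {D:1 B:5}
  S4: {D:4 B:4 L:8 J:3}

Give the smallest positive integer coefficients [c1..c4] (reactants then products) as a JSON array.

Coefficients: [1, 4, 6, 2]

D: 1·6+4·2 = 14 | 6·1+2·4 = 14
B: 1·6+4·8 = 38 | 6·5+2·4 = 38
L: 1·0+4·4 = 16 | 6·0+2·8 = 16
J: 1·6+4·0 = 6 | 6·0+2·3 = 6
gcd(1,4,6,2) = 1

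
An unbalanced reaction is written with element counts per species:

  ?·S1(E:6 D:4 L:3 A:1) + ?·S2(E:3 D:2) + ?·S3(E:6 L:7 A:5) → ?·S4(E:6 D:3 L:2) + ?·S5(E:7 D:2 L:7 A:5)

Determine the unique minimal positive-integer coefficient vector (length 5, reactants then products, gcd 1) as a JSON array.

Coefficients: [5, 2, 5, 4, 6]

E: 5·6+2·3+5·6 = 66 | 4·6+6·7 = 66
D: 5·4+2·2+5·0 = 24 | 4·3+6·2 = 24
L: 5·3+2·0+5·7 = 50 | 4·2+6·7 = 50
A: 5·1+2·0+5·5 = 30 | 4·0+6·5 = 30
gcd(5,2,5,4,6) = 1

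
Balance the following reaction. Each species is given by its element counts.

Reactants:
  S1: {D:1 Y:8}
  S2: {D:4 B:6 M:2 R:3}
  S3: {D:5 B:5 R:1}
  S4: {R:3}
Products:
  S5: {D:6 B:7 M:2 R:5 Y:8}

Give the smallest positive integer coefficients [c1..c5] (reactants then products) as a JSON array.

D: 5·1+5·4+1·5+3·0 = 30 | 5·6 = 30
B: 5·0+5·6+1·5+3·0 = 35 | 5·7 = 35
M: 5·0+5·2+1·0+3·0 = 10 | 5·2 = 10
R: 5·0+5·3+1·1+3·3 = 25 | 5·5 = 25
Y: 5·8+5·0+1·0+3·0 = 40 | 5·8 = 40
gcd(5,5,1,3,5) = 1

Coefficients: [5, 5, 1, 3, 5]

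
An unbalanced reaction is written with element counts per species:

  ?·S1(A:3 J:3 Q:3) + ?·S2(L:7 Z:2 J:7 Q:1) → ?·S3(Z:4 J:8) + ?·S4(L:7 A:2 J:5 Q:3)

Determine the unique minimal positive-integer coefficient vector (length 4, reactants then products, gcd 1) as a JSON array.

L: 4·0+6·7 = 42 | 3·0+6·7 = 42
Z: 4·0+6·2 = 12 | 3·4+6·0 = 12
A: 4·3+6·0 = 12 | 3·0+6·2 = 12
J: 4·3+6·7 = 54 | 3·8+6·5 = 54
Q: 4·3+6·1 = 18 | 3·0+6·3 = 18
gcd(4,6,3,6) = 1

Coefficients: [4, 6, 3, 6]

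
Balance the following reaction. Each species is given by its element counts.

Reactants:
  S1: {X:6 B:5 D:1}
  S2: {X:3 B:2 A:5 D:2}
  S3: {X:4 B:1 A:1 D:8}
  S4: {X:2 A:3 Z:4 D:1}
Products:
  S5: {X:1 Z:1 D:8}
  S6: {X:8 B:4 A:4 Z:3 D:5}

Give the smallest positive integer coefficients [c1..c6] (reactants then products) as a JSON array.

X: 3·6+1·3+3·4+4·2 = 41 | 1·1+5·8 = 41
B: 3·5+1·2+3·1+4·0 = 20 | 1·0+5·4 = 20
A: 3·0+1·5+3·1+4·3 = 20 | 1·0+5·4 = 20
Z: 3·0+1·0+3·0+4·4 = 16 | 1·1+5·3 = 16
D: 3·1+1·2+3·8+4·1 = 33 | 1·8+5·5 = 33
gcd(3,1,3,4,1,5) = 1

Coefficients: [3, 1, 3, 4, 1, 5]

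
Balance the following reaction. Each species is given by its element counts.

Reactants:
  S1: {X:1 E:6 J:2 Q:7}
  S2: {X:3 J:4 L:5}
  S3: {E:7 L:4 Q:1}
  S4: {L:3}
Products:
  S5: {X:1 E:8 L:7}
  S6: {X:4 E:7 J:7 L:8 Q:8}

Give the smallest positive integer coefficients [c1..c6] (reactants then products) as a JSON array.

Coefficients: [4, 5, 4, 4, 3, 4]

X: 4·1+5·3+4·0+4·0 = 19 | 3·1+4·4 = 19
E: 4·6+5·0+4·7+4·0 = 52 | 3·8+4·7 = 52
J: 4·2+5·4+4·0+4·0 = 28 | 3·0+4·7 = 28
L: 4·0+5·5+4·4+4·3 = 53 | 3·7+4·8 = 53
Q: 4·7+5·0+4·1+4·0 = 32 | 3·0+4·8 = 32
gcd(4,5,4,4,3,4) = 1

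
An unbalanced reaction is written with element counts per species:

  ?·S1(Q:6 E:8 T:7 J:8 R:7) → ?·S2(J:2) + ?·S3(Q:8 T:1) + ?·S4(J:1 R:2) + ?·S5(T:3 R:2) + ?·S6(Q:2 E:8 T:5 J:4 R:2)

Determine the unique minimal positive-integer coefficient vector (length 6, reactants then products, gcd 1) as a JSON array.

Coefficients: [2, 2, 1, 4, 1, 2]

Q: 2·6 = 12 | 2·0+1·8+4·0+1·0+2·2 = 12
E: 2·8 = 16 | 2·0+1·0+4·0+1·0+2·8 = 16
T: 2·7 = 14 | 2·0+1·1+4·0+1·3+2·5 = 14
J: 2·8 = 16 | 2·2+1·0+4·1+1·0+2·4 = 16
R: 2·7 = 14 | 2·0+1·0+4·2+1·2+2·2 = 14
gcd(2,2,1,4,1,2) = 1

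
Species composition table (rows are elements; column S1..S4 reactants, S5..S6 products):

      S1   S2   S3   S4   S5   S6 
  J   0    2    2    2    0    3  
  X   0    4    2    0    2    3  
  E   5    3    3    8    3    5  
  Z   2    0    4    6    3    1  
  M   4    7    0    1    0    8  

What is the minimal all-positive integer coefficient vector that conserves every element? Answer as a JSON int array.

Coefficients: [1, 6, 1, 2, 4, 6]

J: 1·0+6·2+1·2+2·2 = 18 | 4·0+6·3 = 18
X: 1·0+6·4+1·2+2·0 = 26 | 4·2+6·3 = 26
E: 1·5+6·3+1·3+2·8 = 42 | 4·3+6·5 = 42
Z: 1·2+6·0+1·4+2·6 = 18 | 4·3+6·1 = 18
M: 1·4+6·7+1·0+2·1 = 48 | 4·0+6·8 = 48
gcd(1,6,1,2,4,6) = 1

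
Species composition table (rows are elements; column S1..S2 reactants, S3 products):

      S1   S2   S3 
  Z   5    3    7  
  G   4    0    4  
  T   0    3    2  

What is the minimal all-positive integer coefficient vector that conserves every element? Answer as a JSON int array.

Coefficients: [3, 2, 3]

Z: 3·5+2·3 = 21 | 3·7 = 21
G: 3·4+2·0 = 12 | 3·4 = 12
T: 3·0+2·3 = 6 | 3·2 = 6
gcd(3,2,3) = 1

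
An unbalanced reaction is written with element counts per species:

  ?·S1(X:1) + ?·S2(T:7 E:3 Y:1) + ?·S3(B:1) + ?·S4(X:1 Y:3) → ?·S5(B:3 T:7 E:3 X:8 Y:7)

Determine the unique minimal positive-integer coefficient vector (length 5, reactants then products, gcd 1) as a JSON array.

B: 6·0+1·0+3·1+2·0 = 3 | 1·3 = 3
T: 6·0+1·7+3·0+2·0 = 7 | 1·7 = 7
E: 6·0+1·3+3·0+2·0 = 3 | 1·3 = 3
X: 6·1+1·0+3·0+2·1 = 8 | 1·8 = 8
Y: 6·0+1·1+3·0+2·3 = 7 | 1·7 = 7
gcd(6,1,3,2,1) = 1

Coefficients: [6, 1, 3, 2, 1]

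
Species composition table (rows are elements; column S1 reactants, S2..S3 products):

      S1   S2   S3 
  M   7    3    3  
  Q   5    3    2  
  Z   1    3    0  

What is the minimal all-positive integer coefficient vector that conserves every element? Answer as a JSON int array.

Coefficients: [3, 1, 6]

M: 3·7 = 21 | 1·3+6·3 = 21
Q: 3·5 = 15 | 1·3+6·2 = 15
Z: 3·1 = 3 | 1·3+6·0 = 3
gcd(3,1,6) = 1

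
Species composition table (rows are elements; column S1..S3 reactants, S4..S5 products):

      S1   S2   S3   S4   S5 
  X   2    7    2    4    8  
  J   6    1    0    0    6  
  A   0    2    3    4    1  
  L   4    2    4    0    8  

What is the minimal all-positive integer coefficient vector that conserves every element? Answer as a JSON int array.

Coefficients: [4, 6, 3, 4, 5]

X: 4·2+6·7+3·2 = 56 | 4·4+5·8 = 56
J: 4·6+6·1+3·0 = 30 | 4·0+5·6 = 30
A: 4·0+6·2+3·3 = 21 | 4·4+5·1 = 21
L: 4·4+6·2+3·4 = 40 | 4·0+5·8 = 40
gcd(4,6,3,4,5) = 1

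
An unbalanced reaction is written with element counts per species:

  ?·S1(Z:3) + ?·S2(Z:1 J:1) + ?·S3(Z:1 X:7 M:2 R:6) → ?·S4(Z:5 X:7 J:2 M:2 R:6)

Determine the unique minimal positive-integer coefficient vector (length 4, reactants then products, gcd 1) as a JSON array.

Z: 2·3+6·1+3·1 = 15 | 3·5 = 15
X: 2·0+6·0+3·7 = 21 | 3·7 = 21
J: 2·0+6·1+3·0 = 6 | 3·2 = 6
M: 2·0+6·0+3·2 = 6 | 3·2 = 6
R: 2·0+6·0+3·6 = 18 | 3·6 = 18
gcd(2,6,3,3) = 1

Coefficients: [2, 6, 3, 3]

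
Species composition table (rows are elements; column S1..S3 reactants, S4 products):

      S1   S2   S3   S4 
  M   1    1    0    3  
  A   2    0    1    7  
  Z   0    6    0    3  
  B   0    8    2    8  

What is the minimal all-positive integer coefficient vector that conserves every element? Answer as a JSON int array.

Coefficients: [5, 1, 4, 2]

M: 5·1+1·1+4·0 = 6 | 2·3 = 6
A: 5·2+1·0+4·1 = 14 | 2·7 = 14
Z: 5·0+1·6+4·0 = 6 | 2·3 = 6
B: 5·0+1·8+4·2 = 16 | 2·8 = 16
gcd(5,1,4,2) = 1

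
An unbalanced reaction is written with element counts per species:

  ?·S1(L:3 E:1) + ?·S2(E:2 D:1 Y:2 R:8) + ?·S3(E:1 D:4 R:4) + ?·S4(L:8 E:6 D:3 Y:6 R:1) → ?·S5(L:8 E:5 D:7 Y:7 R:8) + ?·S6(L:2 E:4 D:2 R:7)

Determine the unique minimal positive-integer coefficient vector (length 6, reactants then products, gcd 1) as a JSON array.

L: 6·3+5·0+6·0+3·8 = 42 | 4·8+5·2 = 42
E: 6·1+5·2+6·1+3·6 = 40 | 4·5+5·4 = 40
D: 6·0+5·1+6·4+3·3 = 38 | 4·7+5·2 = 38
Y: 6·0+5·2+6·0+3·6 = 28 | 4·7+5·0 = 28
R: 6·0+5·8+6·4+3·1 = 67 | 4·8+5·7 = 67
gcd(6,5,6,3,4,5) = 1

Coefficients: [6, 5, 6, 3, 4, 5]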